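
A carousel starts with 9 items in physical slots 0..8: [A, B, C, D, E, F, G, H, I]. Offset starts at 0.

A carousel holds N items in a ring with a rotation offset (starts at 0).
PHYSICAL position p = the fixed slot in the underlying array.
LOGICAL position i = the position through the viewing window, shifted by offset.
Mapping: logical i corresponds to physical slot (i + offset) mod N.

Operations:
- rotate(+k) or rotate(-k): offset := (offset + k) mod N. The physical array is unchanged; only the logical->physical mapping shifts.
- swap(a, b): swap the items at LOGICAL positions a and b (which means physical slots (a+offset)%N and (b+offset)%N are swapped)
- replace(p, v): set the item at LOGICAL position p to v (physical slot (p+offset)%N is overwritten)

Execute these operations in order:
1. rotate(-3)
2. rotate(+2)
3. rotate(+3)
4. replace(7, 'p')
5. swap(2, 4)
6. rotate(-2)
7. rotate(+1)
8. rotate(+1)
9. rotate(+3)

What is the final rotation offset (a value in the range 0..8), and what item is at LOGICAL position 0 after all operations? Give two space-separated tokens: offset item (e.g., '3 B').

Answer: 5 F

Derivation:
After op 1 (rotate(-3)): offset=6, physical=[A,B,C,D,E,F,G,H,I], logical=[G,H,I,A,B,C,D,E,F]
After op 2 (rotate(+2)): offset=8, physical=[A,B,C,D,E,F,G,H,I], logical=[I,A,B,C,D,E,F,G,H]
After op 3 (rotate(+3)): offset=2, physical=[A,B,C,D,E,F,G,H,I], logical=[C,D,E,F,G,H,I,A,B]
After op 4 (replace(7, 'p')): offset=2, physical=[p,B,C,D,E,F,G,H,I], logical=[C,D,E,F,G,H,I,p,B]
After op 5 (swap(2, 4)): offset=2, physical=[p,B,C,D,G,F,E,H,I], logical=[C,D,G,F,E,H,I,p,B]
After op 6 (rotate(-2)): offset=0, physical=[p,B,C,D,G,F,E,H,I], logical=[p,B,C,D,G,F,E,H,I]
After op 7 (rotate(+1)): offset=1, physical=[p,B,C,D,G,F,E,H,I], logical=[B,C,D,G,F,E,H,I,p]
After op 8 (rotate(+1)): offset=2, physical=[p,B,C,D,G,F,E,H,I], logical=[C,D,G,F,E,H,I,p,B]
After op 9 (rotate(+3)): offset=5, physical=[p,B,C,D,G,F,E,H,I], logical=[F,E,H,I,p,B,C,D,G]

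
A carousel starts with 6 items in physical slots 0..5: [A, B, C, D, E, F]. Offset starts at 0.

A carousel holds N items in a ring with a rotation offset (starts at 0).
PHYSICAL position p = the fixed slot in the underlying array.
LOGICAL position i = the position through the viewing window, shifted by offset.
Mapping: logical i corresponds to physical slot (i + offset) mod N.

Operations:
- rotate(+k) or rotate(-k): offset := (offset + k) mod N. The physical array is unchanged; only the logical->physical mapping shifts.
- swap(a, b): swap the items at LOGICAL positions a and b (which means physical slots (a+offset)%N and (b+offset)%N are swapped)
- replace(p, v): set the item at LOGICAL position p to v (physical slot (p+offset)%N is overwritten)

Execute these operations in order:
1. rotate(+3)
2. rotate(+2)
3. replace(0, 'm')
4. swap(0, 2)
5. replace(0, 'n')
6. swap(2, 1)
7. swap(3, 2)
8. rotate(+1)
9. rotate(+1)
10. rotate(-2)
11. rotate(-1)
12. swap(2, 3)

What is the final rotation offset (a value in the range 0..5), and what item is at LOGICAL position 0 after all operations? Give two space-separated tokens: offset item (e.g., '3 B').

Answer: 4 E

Derivation:
After op 1 (rotate(+3)): offset=3, physical=[A,B,C,D,E,F], logical=[D,E,F,A,B,C]
After op 2 (rotate(+2)): offset=5, physical=[A,B,C,D,E,F], logical=[F,A,B,C,D,E]
After op 3 (replace(0, 'm')): offset=5, physical=[A,B,C,D,E,m], logical=[m,A,B,C,D,E]
After op 4 (swap(0, 2)): offset=5, physical=[A,m,C,D,E,B], logical=[B,A,m,C,D,E]
After op 5 (replace(0, 'n')): offset=5, physical=[A,m,C,D,E,n], logical=[n,A,m,C,D,E]
After op 6 (swap(2, 1)): offset=5, physical=[m,A,C,D,E,n], logical=[n,m,A,C,D,E]
After op 7 (swap(3, 2)): offset=5, physical=[m,C,A,D,E,n], logical=[n,m,C,A,D,E]
After op 8 (rotate(+1)): offset=0, physical=[m,C,A,D,E,n], logical=[m,C,A,D,E,n]
After op 9 (rotate(+1)): offset=1, physical=[m,C,A,D,E,n], logical=[C,A,D,E,n,m]
After op 10 (rotate(-2)): offset=5, physical=[m,C,A,D,E,n], logical=[n,m,C,A,D,E]
After op 11 (rotate(-1)): offset=4, physical=[m,C,A,D,E,n], logical=[E,n,m,C,A,D]
After op 12 (swap(2, 3)): offset=4, physical=[C,m,A,D,E,n], logical=[E,n,C,m,A,D]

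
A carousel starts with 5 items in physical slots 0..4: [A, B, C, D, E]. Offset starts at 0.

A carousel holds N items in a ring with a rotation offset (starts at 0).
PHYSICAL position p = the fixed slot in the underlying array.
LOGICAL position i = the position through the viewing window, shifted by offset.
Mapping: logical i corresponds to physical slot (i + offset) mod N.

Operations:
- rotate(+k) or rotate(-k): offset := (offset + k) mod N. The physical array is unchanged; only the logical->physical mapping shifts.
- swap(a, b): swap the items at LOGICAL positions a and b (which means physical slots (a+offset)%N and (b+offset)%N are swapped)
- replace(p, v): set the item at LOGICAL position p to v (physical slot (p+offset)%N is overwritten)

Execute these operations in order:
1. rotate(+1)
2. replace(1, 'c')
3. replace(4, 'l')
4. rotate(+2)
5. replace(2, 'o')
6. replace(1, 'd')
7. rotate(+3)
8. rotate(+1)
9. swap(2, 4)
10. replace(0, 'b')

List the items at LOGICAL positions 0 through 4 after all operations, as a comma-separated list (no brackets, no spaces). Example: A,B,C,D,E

After op 1 (rotate(+1)): offset=1, physical=[A,B,C,D,E], logical=[B,C,D,E,A]
After op 2 (replace(1, 'c')): offset=1, physical=[A,B,c,D,E], logical=[B,c,D,E,A]
After op 3 (replace(4, 'l')): offset=1, physical=[l,B,c,D,E], logical=[B,c,D,E,l]
After op 4 (rotate(+2)): offset=3, physical=[l,B,c,D,E], logical=[D,E,l,B,c]
After op 5 (replace(2, 'o')): offset=3, physical=[o,B,c,D,E], logical=[D,E,o,B,c]
After op 6 (replace(1, 'd')): offset=3, physical=[o,B,c,D,d], logical=[D,d,o,B,c]
After op 7 (rotate(+3)): offset=1, physical=[o,B,c,D,d], logical=[B,c,D,d,o]
After op 8 (rotate(+1)): offset=2, physical=[o,B,c,D,d], logical=[c,D,d,o,B]
After op 9 (swap(2, 4)): offset=2, physical=[o,d,c,D,B], logical=[c,D,B,o,d]
After op 10 (replace(0, 'b')): offset=2, physical=[o,d,b,D,B], logical=[b,D,B,o,d]

Answer: b,D,B,o,d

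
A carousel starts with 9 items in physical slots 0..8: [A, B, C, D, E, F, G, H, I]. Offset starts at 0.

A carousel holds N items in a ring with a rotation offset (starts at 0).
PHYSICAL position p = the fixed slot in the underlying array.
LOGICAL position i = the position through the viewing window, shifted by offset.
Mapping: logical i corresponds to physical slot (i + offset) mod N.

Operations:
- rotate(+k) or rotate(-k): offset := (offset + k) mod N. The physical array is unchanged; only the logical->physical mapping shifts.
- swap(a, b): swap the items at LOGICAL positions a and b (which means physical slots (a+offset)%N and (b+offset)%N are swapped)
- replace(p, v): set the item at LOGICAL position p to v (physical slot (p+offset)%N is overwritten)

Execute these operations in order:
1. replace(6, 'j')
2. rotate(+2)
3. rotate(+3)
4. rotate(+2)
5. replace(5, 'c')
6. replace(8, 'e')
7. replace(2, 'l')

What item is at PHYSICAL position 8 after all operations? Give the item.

Answer: I

Derivation:
After op 1 (replace(6, 'j')): offset=0, physical=[A,B,C,D,E,F,j,H,I], logical=[A,B,C,D,E,F,j,H,I]
After op 2 (rotate(+2)): offset=2, physical=[A,B,C,D,E,F,j,H,I], logical=[C,D,E,F,j,H,I,A,B]
After op 3 (rotate(+3)): offset=5, physical=[A,B,C,D,E,F,j,H,I], logical=[F,j,H,I,A,B,C,D,E]
After op 4 (rotate(+2)): offset=7, physical=[A,B,C,D,E,F,j,H,I], logical=[H,I,A,B,C,D,E,F,j]
After op 5 (replace(5, 'c')): offset=7, physical=[A,B,C,c,E,F,j,H,I], logical=[H,I,A,B,C,c,E,F,j]
After op 6 (replace(8, 'e')): offset=7, physical=[A,B,C,c,E,F,e,H,I], logical=[H,I,A,B,C,c,E,F,e]
After op 7 (replace(2, 'l')): offset=7, physical=[l,B,C,c,E,F,e,H,I], logical=[H,I,l,B,C,c,E,F,e]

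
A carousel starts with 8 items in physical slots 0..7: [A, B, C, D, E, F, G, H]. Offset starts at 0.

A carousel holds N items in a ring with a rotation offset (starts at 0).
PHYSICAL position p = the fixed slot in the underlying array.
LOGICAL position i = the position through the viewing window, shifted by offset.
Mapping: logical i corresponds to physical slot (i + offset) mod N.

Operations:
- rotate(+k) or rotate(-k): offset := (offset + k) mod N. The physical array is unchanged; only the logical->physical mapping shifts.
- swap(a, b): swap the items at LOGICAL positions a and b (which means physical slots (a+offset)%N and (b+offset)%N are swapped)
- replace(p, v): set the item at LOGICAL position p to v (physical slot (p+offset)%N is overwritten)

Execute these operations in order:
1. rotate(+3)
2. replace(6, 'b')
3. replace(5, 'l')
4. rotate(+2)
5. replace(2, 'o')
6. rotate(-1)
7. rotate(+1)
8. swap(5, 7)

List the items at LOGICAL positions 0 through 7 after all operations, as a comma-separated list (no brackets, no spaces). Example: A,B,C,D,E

After op 1 (rotate(+3)): offset=3, physical=[A,B,C,D,E,F,G,H], logical=[D,E,F,G,H,A,B,C]
After op 2 (replace(6, 'b')): offset=3, physical=[A,b,C,D,E,F,G,H], logical=[D,E,F,G,H,A,b,C]
After op 3 (replace(5, 'l')): offset=3, physical=[l,b,C,D,E,F,G,H], logical=[D,E,F,G,H,l,b,C]
After op 4 (rotate(+2)): offset=5, physical=[l,b,C,D,E,F,G,H], logical=[F,G,H,l,b,C,D,E]
After op 5 (replace(2, 'o')): offset=5, physical=[l,b,C,D,E,F,G,o], logical=[F,G,o,l,b,C,D,E]
After op 6 (rotate(-1)): offset=4, physical=[l,b,C,D,E,F,G,o], logical=[E,F,G,o,l,b,C,D]
After op 7 (rotate(+1)): offset=5, physical=[l,b,C,D,E,F,G,o], logical=[F,G,o,l,b,C,D,E]
After op 8 (swap(5, 7)): offset=5, physical=[l,b,E,D,C,F,G,o], logical=[F,G,o,l,b,E,D,C]

Answer: F,G,o,l,b,E,D,C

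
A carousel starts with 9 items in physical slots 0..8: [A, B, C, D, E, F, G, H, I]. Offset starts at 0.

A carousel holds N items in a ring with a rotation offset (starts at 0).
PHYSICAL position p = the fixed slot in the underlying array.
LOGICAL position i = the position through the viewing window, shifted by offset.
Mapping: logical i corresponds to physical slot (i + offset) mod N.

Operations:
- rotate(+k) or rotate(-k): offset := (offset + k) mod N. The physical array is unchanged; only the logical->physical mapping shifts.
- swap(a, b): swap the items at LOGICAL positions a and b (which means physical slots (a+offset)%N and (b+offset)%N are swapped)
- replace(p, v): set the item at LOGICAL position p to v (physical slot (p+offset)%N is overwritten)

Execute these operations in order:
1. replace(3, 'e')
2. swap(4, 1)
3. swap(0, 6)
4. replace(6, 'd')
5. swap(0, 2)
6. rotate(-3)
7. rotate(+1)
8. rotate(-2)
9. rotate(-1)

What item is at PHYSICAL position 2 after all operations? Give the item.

Answer: G

Derivation:
After op 1 (replace(3, 'e')): offset=0, physical=[A,B,C,e,E,F,G,H,I], logical=[A,B,C,e,E,F,G,H,I]
After op 2 (swap(4, 1)): offset=0, physical=[A,E,C,e,B,F,G,H,I], logical=[A,E,C,e,B,F,G,H,I]
After op 3 (swap(0, 6)): offset=0, physical=[G,E,C,e,B,F,A,H,I], logical=[G,E,C,e,B,F,A,H,I]
After op 4 (replace(6, 'd')): offset=0, physical=[G,E,C,e,B,F,d,H,I], logical=[G,E,C,e,B,F,d,H,I]
After op 5 (swap(0, 2)): offset=0, physical=[C,E,G,e,B,F,d,H,I], logical=[C,E,G,e,B,F,d,H,I]
After op 6 (rotate(-3)): offset=6, physical=[C,E,G,e,B,F,d,H,I], logical=[d,H,I,C,E,G,e,B,F]
After op 7 (rotate(+1)): offset=7, physical=[C,E,G,e,B,F,d,H,I], logical=[H,I,C,E,G,e,B,F,d]
After op 8 (rotate(-2)): offset=5, physical=[C,E,G,e,B,F,d,H,I], logical=[F,d,H,I,C,E,G,e,B]
After op 9 (rotate(-1)): offset=4, physical=[C,E,G,e,B,F,d,H,I], logical=[B,F,d,H,I,C,E,G,e]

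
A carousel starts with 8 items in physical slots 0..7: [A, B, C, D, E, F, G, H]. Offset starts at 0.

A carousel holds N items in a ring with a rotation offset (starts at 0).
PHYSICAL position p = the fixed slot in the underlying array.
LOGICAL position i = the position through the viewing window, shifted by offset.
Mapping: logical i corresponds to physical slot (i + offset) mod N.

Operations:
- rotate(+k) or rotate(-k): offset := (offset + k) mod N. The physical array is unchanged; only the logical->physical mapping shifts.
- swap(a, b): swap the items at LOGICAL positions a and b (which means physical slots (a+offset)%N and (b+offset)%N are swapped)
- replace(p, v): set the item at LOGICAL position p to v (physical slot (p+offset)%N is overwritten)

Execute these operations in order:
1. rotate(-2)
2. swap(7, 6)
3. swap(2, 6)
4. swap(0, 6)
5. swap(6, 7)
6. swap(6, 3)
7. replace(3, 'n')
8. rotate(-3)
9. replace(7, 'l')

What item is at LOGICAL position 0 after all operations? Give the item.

After op 1 (rotate(-2)): offset=6, physical=[A,B,C,D,E,F,G,H], logical=[G,H,A,B,C,D,E,F]
After op 2 (swap(7, 6)): offset=6, physical=[A,B,C,D,F,E,G,H], logical=[G,H,A,B,C,D,F,E]
After op 3 (swap(2, 6)): offset=6, physical=[F,B,C,D,A,E,G,H], logical=[G,H,F,B,C,D,A,E]
After op 4 (swap(0, 6)): offset=6, physical=[F,B,C,D,G,E,A,H], logical=[A,H,F,B,C,D,G,E]
After op 5 (swap(6, 7)): offset=6, physical=[F,B,C,D,E,G,A,H], logical=[A,H,F,B,C,D,E,G]
After op 6 (swap(6, 3)): offset=6, physical=[F,E,C,D,B,G,A,H], logical=[A,H,F,E,C,D,B,G]
After op 7 (replace(3, 'n')): offset=6, physical=[F,n,C,D,B,G,A,H], logical=[A,H,F,n,C,D,B,G]
After op 8 (rotate(-3)): offset=3, physical=[F,n,C,D,B,G,A,H], logical=[D,B,G,A,H,F,n,C]
After op 9 (replace(7, 'l')): offset=3, physical=[F,n,l,D,B,G,A,H], logical=[D,B,G,A,H,F,n,l]

Answer: D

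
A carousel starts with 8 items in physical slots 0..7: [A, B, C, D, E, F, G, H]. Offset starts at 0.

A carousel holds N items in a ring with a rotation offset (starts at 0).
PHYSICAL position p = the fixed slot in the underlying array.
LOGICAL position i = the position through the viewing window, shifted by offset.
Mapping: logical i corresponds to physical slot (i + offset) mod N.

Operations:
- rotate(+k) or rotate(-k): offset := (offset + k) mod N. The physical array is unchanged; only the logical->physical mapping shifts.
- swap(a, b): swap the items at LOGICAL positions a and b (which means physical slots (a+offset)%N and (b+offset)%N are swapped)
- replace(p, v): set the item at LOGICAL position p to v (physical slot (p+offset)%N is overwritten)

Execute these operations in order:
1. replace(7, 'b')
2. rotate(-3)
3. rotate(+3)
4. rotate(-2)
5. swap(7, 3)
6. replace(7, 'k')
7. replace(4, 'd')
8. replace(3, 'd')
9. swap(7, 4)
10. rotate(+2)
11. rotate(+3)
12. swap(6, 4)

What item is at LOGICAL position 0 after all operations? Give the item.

Answer: D

Derivation:
After op 1 (replace(7, 'b')): offset=0, physical=[A,B,C,D,E,F,G,b], logical=[A,B,C,D,E,F,G,b]
After op 2 (rotate(-3)): offset=5, physical=[A,B,C,D,E,F,G,b], logical=[F,G,b,A,B,C,D,E]
After op 3 (rotate(+3)): offset=0, physical=[A,B,C,D,E,F,G,b], logical=[A,B,C,D,E,F,G,b]
After op 4 (rotate(-2)): offset=6, physical=[A,B,C,D,E,F,G,b], logical=[G,b,A,B,C,D,E,F]
After op 5 (swap(7, 3)): offset=6, physical=[A,F,C,D,E,B,G,b], logical=[G,b,A,F,C,D,E,B]
After op 6 (replace(7, 'k')): offset=6, physical=[A,F,C,D,E,k,G,b], logical=[G,b,A,F,C,D,E,k]
After op 7 (replace(4, 'd')): offset=6, physical=[A,F,d,D,E,k,G,b], logical=[G,b,A,F,d,D,E,k]
After op 8 (replace(3, 'd')): offset=6, physical=[A,d,d,D,E,k,G,b], logical=[G,b,A,d,d,D,E,k]
After op 9 (swap(7, 4)): offset=6, physical=[A,d,k,D,E,d,G,b], logical=[G,b,A,d,k,D,E,d]
After op 10 (rotate(+2)): offset=0, physical=[A,d,k,D,E,d,G,b], logical=[A,d,k,D,E,d,G,b]
After op 11 (rotate(+3)): offset=3, physical=[A,d,k,D,E,d,G,b], logical=[D,E,d,G,b,A,d,k]
After op 12 (swap(6, 4)): offset=3, physical=[A,b,k,D,E,d,G,d], logical=[D,E,d,G,d,A,b,k]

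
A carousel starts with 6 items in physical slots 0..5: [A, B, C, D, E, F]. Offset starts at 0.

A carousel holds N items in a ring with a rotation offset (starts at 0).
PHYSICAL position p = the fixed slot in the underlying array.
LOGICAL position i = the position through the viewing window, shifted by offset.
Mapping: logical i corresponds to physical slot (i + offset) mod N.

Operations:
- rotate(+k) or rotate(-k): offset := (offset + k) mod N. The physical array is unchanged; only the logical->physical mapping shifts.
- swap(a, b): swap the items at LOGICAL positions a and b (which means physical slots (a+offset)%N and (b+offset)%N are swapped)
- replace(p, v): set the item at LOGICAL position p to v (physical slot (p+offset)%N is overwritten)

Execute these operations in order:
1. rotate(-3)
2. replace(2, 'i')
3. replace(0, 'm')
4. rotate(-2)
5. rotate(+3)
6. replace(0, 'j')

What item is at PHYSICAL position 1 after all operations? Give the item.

After op 1 (rotate(-3)): offset=3, physical=[A,B,C,D,E,F], logical=[D,E,F,A,B,C]
After op 2 (replace(2, 'i')): offset=3, physical=[A,B,C,D,E,i], logical=[D,E,i,A,B,C]
After op 3 (replace(0, 'm')): offset=3, physical=[A,B,C,m,E,i], logical=[m,E,i,A,B,C]
After op 4 (rotate(-2)): offset=1, physical=[A,B,C,m,E,i], logical=[B,C,m,E,i,A]
After op 5 (rotate(+3)): offset=4, physical=[A,B,C,m,E,i], logical=[E,i,A,B,C,m]
After op 6 (replace(0, 'j')): offset=4, physical=[A,B,C,m,j,i], logical=[j,i,A,B,C,m]

Answer: B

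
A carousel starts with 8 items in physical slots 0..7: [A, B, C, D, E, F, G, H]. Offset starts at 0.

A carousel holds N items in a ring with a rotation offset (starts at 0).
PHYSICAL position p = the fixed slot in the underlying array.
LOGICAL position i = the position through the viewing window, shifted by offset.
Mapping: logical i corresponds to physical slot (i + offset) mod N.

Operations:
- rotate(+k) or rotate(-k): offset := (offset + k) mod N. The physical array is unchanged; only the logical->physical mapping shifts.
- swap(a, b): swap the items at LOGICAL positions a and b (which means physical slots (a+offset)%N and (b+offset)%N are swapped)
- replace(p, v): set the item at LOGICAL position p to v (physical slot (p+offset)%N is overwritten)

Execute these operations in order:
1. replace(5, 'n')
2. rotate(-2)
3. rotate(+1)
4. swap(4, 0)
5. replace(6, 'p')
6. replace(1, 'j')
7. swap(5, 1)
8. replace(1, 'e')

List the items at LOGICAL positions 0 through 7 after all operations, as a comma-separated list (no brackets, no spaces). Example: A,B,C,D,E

Answer: D,e,B,C,H,j,p,G

Derivation:
After op 1 (replace(5, 'n')): offset=0, physical=[A,B,C,D,E,n,G,H], logical=[A,B,C,D,E,n,G,H]
After op 2 (rotate(-2)): offset=6, physical=[A,B,C,D,E,n,G,H], logical=[G,H,A,B,C,D,E,n]
After op 3 (rotate(+1)): offset=7, physical=[A,B,C,D,E,n,G,H], logical=[H,A,B,C,D,E,n,G]
After op 4 (swap(4, 0)): offset=7, physical=[A,B,C,H,E,n,G,D], logical=[D,A,B,C,H,E,n,G]
After op 5 (replace(6, 'p')): offset=7, physical=[A,B,C,H,E,p,G,D], logical=[D,A,B,C,H,E,p,G]
After op 6 (replace(1, 'j')): offset=7, physical=[j,B,C,H,E,p,G,D], logical=[D,j,B,C,H,E,p,G]
After op 7 (swap(5, 1)): offset=7, physical=[E,B,C,H,j,p,G,D], logical=[D,E,B,C,H,j,p,G]
After op 8 (replace(1, 'e')): offset=7, physical=[e,B,C,H,j,p,G,D], logical=[D,e,B,C,H,j,p,G]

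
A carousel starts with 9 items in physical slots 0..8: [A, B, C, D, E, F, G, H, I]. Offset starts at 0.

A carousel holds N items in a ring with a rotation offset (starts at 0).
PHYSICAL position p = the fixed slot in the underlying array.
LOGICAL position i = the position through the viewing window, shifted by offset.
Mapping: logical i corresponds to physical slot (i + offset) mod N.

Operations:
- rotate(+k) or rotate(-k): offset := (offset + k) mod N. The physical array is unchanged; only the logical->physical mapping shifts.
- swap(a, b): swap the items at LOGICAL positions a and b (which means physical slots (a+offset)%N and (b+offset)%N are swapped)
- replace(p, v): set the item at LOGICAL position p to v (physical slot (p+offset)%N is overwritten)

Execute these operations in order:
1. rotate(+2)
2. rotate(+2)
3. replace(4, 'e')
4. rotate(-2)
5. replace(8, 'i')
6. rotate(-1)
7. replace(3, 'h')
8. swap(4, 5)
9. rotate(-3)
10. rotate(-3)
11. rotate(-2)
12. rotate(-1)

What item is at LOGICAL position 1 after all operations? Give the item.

Answer: C

Derivation:
After op 1 (rotate(+2)): offset=2, physical=[A,B,C,D,E,F,G,H,I], logical=[C,D,E,F,G,H,I,A,B]
After op 2 (rotate(+2)): offset=4, physical=[A,B,C,D,E,F,G,H,I], logical=[E,F,G,H,I,A,B,C,D]
After op 3 (replace(4, 'e')): offset=4, physical=[A,B,C,D,E,F,G,H,e], logical=[E,F,G,H,e,A,B,C,D]
After op 4 (rotate(-2)): offset=2, physical=[A,B,C,D,E,F,G,H,e], logical=[C,D,E,F,G,H,e,A,B]
After op 5 (replace(8, 'i')): offset=2, physical=[A,i,C,D,E,F,G,H,e], logical=[C,D,E,F,G,H,e,A,i]
After op 6 (rotate(-1)): offset=1, physical=[A,i,C,D,E,F,G,H,e], logical=[i,C,D,E,F,G,H,e,A]
After op 7 (replace(3, 'h')): offset=1, physical=[A,i,C,D,h,F,G,H,e], logical=[i,C,D,h,F,G,H,e,A]
After op 8 (swap(4, 5)): offset=1, physical=[A,i,C,D,h,G,F,H,e], logical=[i,C,D,h,G,F,H,e,A]
After op 9 (rotate(-3)): offset=7, physical=[A,i,C,D,h,G,F,H,e], logical=[H,e,A,i,C,D,h,G,F]
After op 10 (rotate(-3)): offset=4, physical=[A,i,C,D,h,G,F,H,e], logical=[h,G,F,H,e,A,i,C,D]
After op 11 (rotate(-2)): offset=2, physical=[A,i,C,D,h,G,F,H,e], logical=[C,D,h,G,F,H,e,A,i]
After op 12 (rotate(-1)): offset=1, physical=[A,i,C,D,h,G,F,H,e], logical=[i,C,D,h,G,F,H,e,A]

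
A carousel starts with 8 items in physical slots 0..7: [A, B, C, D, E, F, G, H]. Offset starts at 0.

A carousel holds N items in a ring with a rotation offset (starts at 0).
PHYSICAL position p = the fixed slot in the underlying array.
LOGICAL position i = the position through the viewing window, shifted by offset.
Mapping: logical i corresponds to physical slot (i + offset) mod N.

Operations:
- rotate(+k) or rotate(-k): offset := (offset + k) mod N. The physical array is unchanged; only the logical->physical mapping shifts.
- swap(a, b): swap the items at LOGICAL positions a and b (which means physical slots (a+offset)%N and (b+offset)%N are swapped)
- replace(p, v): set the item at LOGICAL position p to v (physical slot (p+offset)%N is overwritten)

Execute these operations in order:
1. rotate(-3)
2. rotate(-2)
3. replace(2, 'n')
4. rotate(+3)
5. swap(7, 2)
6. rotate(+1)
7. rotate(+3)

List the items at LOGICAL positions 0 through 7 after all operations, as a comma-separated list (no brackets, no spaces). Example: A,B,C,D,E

Answer: C,D,E,A,G,H,n,B

Derivation:
After op 1 (rotate(-3)): offset=5, physical=[A,B,C,D,E,F,G,H], logical=[F,G,H,A,B,C,D,E]
After op 2 (rotate(-2)): offset=3, physical=[A,B,C,D,E,F,G,H], logical=[D,E,F,G,H,A,B,C]
After op 3 (replace(2, 'n')): offset=3, physical=[A,B,C,D,E,n,G,H], logical=[D,E,n,G,H,A,B,C]
After op 4 (rotate(+3)): offset=6, physical=[A,B,C,D,E,n,G,H], logical=[G,H,A,B,C,D,E,n]
After op 5 (swap(7, 2)): offset=6, physical=[n,B,C,D,E,A,G,H], logical=[G,H,n,B,C,D,E,A]
After op 6 (rotate(+1)): offset=7, physical=[n,B,C,D,E,A,G,H], logical=[H,n,B,C,D,E,A,G]
After op 7 (rotate(+3)): offset=2, physical=[n,B,C,D,E,A,G,H], logical=[C,D,E,A,G,H,n,B]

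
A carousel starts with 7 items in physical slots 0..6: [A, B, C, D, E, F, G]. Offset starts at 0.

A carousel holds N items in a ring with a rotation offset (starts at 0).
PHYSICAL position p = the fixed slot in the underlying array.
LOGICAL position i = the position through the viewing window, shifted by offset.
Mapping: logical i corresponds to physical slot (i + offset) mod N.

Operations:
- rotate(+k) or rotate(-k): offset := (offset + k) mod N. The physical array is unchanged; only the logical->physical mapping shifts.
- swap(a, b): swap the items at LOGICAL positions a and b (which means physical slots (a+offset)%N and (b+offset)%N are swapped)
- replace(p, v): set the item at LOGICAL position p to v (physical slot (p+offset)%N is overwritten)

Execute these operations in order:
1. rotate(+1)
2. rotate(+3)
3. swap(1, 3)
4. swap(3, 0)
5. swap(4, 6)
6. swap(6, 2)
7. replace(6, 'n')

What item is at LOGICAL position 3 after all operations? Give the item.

Answer: E

Derivation:
After op 1 (rotate(+1)): offset=1, physical=[A,B,C,D,E,F,G], logical=[B,C,D,E,F,G,A]
After op 2 (rotate(+3)): offset=4, physical=[A,B,C,D,E,F,G], logical=[E,F,G,A,B,C,D]
After op 3 (swap(1, 3)): offset=4, physical=[F,B,C,D,E,A,G], logical=[E,A,G,F,B,C,D]
After op 4 (swap(3, 0)): offset=4, physical=[E,B,C,D,F,A,G], logical=[F,A,G,E,B,C,D]
After op 5 (swap(4, 6)): offset=4, physical=[E,D,C,B,F,A,G], logical=[F,A,G,E,D,C,B]
After op 6 (swap(6, 2)): offset=4, physical=[E,D,C,G,F,A,B], logical=[F,A,B,E,D,C,G]
After op 7 (replace(6, 'n')): offset=4, physical=[E,D,C,n,F,A,B], logical=[F,A,B,E,D,C,n]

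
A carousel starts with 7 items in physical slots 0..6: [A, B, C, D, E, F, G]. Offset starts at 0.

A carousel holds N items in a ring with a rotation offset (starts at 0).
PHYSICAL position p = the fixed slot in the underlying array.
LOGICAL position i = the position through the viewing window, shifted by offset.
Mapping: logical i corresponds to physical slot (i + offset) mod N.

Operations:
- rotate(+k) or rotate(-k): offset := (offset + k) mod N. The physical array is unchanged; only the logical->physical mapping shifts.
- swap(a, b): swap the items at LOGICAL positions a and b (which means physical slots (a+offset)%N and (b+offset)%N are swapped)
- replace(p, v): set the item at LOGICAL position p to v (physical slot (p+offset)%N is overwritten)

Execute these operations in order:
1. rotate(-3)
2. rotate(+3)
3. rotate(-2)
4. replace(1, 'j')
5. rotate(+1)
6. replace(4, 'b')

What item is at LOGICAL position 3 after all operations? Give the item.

After op 1 (rotate(-3)): offset=4, physical=[A,B,C,D,E,F,G], logical=[E,F,G,A,B,C,D]
After op 2 (rotate(+3)): offset=0, physical=[A,B,C,D,E,F,G], logical=[A,B,C,D,E,F,G]
After op 3 (rotate(-2)): offset=5, physical=[A,B,C,D,E,F,G], logical=[F,G,A,B,C,D,E]
After op 4 (replace(1, 'j')): offset=5, physical=[A,B,C,D,E,F,j], logical=[F,j,A,B,C,D,E]
After op 5 (rotate(+1)): offset=6, physical=[A,B,C,D,E,F,j], logical=[j,A,B,C,D,E,F]
After op 6 (replace(4, 'b')): offset=6, physical=[A,B,C,b,E,F,j], logical=[j,A,B,C,b,E,F]

Answer: C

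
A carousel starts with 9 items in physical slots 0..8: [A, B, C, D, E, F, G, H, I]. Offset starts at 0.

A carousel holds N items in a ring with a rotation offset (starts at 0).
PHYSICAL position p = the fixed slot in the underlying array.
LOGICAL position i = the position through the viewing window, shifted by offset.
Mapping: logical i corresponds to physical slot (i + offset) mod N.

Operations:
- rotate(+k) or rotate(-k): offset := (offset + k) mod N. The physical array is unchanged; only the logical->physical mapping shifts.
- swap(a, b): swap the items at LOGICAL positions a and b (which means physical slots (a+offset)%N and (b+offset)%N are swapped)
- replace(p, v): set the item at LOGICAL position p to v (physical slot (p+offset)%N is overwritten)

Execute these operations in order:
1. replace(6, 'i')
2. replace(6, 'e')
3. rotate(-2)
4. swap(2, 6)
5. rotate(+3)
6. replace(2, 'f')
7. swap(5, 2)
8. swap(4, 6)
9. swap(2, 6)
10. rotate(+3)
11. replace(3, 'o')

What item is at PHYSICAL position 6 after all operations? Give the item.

After op 1 (replace(6, 'i')): offset=0, physical=[A,B,C,D,E,F,i,H,I], logical=[A,B,C,D,E,F,i,H,I]
After op 2 (replace(6, 'e')): offset=0, physical=[A,B,C,D,E,F,e,H,I], logical=[A,B,C,D,E,F,e,H,I]
After op 3 (rotate(-2)): offset=7, physical=[A,B,C,D,E,F,e,H,I], logical=[H,I,A,B,C,D,E,F,e]
After op 4 (swap(2, 6)): offset=7, physical=[E,B,C,D,A,F,e,H,I], logical=[H,I,E,B,C,D,A,F,e]
After op 5 (rotate(+3)): offset=1, physical=[E,B,C,D,A,F,e,H,I], logical=[B,C,D,A,F,e,H,I,E]
After op 6 (replace(2, 'f')): offset=1, physical=[E,B,C,f,A,F,e,H,I], logical=[B,C,f,A,F,e,H,I,E]
After op 7 (swap(5, 2)): offset=1, physical=[E,B,C,e,A,F,f,H,I], logical=[B,C,e,A,F,f,H,I,E]
After op 8 (swap(4, 6)): offset=1, physical=[E,B,C,e,A,H,f,F,I], logical=[B,C,e,A,H,f,F,I,E]
After op 9 (swap(2, 6)): offset=1, physical=[E,B,C,F,A,H,f,e,I], logical=[B,C,F,A,H,f,e,I,E]
After op 10 (rotate(+3)): offset=4, physical=[E,B,C,F,A,H,f,e,I], logical=[A,H,f,e,I,E,B,C,F]
After op 11 (replace(3, 'o')): offset=4, physical=[E,B,C,F,A,H,f,o,I], logical=[A,H,f,o,I,E,B,C,F]

Answer: f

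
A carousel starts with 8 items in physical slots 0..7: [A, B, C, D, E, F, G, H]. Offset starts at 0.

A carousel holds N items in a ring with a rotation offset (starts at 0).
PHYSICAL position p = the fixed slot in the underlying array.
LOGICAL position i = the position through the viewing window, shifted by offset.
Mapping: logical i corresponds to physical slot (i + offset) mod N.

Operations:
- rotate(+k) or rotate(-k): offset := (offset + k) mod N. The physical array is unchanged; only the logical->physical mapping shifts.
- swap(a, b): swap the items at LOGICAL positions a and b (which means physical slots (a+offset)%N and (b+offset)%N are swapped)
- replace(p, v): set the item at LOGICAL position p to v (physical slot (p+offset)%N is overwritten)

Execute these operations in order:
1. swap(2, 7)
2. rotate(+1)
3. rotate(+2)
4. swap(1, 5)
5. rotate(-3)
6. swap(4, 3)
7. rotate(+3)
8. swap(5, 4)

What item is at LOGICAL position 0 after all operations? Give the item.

Answer: A

Derivation:
After op 1 (swap(2, 7)): offset=0, physical=[A,B,H,D,E,F,G,C], logical=[A,B,H,D,E,F,G,C]
After op 2 (rotate(+1)): offset=1, physical=[A,B,H,D,E,F,G,C], logical=[B,H,D,E,F,G,C,A]
After op 3 (rotate(+2)): offset=3, physical=[A,B,H,D,E,F,G,C], logical=[D,E,F,G,C,A,B,H]
After op 4 (swap(1, 5)): offset=3, physical=[E,B,H,D,A,F,G,C], logical=[D,A,F,G,C,E,B,H]
After op 5 (rotate(-3)): offset=0, physical=[E,B,H,D,A,F,G,C], logical=[E,B,H,D,A,F,G,C]
After op 6 (swap(4, 3)): offset=0, physical=[E,B,H,A,D,F,G,C], logical=[E,B,H,A,D,F,G,C]
After op 7 (rotate(+3)): offset=3, physical=[E,B,H,A,D,F,G,C], logical=[A,D,F,G,C,E,B,H]
After op 8 (swap(5, 4)): offset=3, physical=[C,B,H,A,D,F,G,E], logical=[A,D,F,G,E,C,B,H]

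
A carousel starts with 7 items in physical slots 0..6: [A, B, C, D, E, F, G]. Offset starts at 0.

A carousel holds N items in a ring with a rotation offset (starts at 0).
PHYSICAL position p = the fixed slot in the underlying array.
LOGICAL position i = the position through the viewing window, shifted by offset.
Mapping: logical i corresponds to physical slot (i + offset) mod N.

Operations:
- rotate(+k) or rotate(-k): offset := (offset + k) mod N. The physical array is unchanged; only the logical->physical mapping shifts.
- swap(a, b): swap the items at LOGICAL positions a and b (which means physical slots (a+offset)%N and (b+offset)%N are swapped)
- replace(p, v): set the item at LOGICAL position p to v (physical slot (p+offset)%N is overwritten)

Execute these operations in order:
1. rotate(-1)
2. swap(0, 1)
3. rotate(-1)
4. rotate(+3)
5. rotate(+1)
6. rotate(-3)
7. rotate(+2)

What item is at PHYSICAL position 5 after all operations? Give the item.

Answer: F

Derivation:
After op 1 (rotate(-1)): offset=6, physical=[A,B,C,D,E,F,G], logical=[G,A,B,C,D,E,F]
After op 2 (swap(0, 1)): offset=6, physical=[G,B,C,D,E,F,A], logical=[A,G,B,C,D,E,F]
After op 3 (rotate(-1)): offset=5, physical=[G,B,C,D,E,F,A], logical=[F,A,G,B,C,D,E]
After op 4 (rotate(+3)): offset=1, physical=[G,B,C,D,E,F,A], logical=[B,C,D,E,F,A,G]
After op 5 (rotate(+1)): offset=2, physical=[G,B,C,D,E,F,A], logical=[C,D,E,F,A,G,B]
After op 6 (rotate(-3)): offset=6, physical=[G,B,C,D,E,F,A], logical=[A,G,B,C,D,E,F]
After op 7 (rotate(+2)): offset=1, physical=[G,B,C,D,E,F,A], logical=[B,C,D,E,F,A,G]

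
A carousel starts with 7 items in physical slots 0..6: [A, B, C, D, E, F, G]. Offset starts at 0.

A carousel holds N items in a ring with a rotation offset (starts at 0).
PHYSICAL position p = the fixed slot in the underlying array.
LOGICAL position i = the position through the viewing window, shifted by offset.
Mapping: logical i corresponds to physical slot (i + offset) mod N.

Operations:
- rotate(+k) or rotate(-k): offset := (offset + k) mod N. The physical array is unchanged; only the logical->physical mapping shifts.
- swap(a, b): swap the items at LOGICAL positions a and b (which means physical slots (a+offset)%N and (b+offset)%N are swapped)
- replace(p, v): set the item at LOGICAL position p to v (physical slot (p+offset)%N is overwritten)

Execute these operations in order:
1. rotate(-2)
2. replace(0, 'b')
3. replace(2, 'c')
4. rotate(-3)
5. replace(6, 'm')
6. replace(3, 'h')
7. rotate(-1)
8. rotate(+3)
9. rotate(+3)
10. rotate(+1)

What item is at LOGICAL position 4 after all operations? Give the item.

Answer: h

Derivation:
After op 1 (rotate(-2)): offset=5, physical=[A,B,C,D,E,F,G], logical=[F,G,A,B,C,D,E]
After op 2 (replace(0, 'b')): offset=5, physical=[A,B,C,D,E,b,G], logical=[b,G,A,B,C,D,E]
After op 3 (replace(2, 'c')): offset=5, physical=[c,B,C,D,E,b,G], logical=[b,G,c,B,C,D,E]
After op 4 (rotate(-3)): offset=2, physical=[c,B,C,D,E,b,G], logical=[C,D,E,b,G,c,B]
After op 5 (replace(6, 'm')): offset=2, physical=[c,m,C,D,E,b,G], logical=[C,D,E,b,G,c,m]
After op 6 (replace(3, 'h')): offset=2, physical=[c,m,C,D,E,h,G], logical=[C,D,E,h,G,c,m]
After op 7 (rotate(-1)): offset=1, physical=[c,m,C,D,E,h,G], logical=[m,C,D,E,h,G,c]
After op 8 (rotate(+3)): offset=4, physical=[c,m,C,D,E,h,G], logical=[E,h,G,c,m,C,D]
After op 9 (rotate(+3)): offset=0, physical=[c,m,C,D,E,h,G], logical=[c,m,C,D,E,h,G]
After op 10 (rotate(+1)): offset=1, physical=[c,m,C,D,E,h,G], logical=[m,C,D,E,h,G,c]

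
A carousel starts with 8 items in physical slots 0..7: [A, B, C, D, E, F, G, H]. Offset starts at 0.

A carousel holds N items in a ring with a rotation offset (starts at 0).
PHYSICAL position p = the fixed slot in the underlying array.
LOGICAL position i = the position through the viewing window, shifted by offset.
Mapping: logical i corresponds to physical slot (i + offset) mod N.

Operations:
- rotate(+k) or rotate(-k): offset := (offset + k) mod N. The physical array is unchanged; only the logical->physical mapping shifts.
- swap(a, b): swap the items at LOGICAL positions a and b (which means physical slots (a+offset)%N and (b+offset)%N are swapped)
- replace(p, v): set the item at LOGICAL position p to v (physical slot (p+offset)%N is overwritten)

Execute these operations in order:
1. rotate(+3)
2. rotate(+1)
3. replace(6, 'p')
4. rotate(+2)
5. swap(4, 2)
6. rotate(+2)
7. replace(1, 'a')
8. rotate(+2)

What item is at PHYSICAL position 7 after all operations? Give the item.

After op 1 (rotate(+3)): offset=3, physical=[A,B,C,D,E,F,G,H], logical=[D,E,F,G,H,A,B,C]
After op 2 (rotate(+1)): offset=4, physical=[A,B,C,D,E,F,G,H], logical=[E,F,G,H,A,B,C,D]
After op 3 (replace(6, 'p')): offset=4, physical=[A,B,p,D,E,F,G,H], logical=[E,F,G,H,A,B,p,D]
After op 4 (rotate(+2)): offset=6, physical=[A,B,p,D,E,F,G,H], logical=[G,H,A,B,p,D,E,F]
After op 5 (swap(4, 2)): offset=6, physical=[p,B,A,D,E,F,G,H], logical=[G,H,p,B,A,D,E,F]
After op 6 (rotate(+2)): offset=0, physical=[p,B,A,D,E,F,G,H], logical=[p,B,A,D,E,F,G,H]
After op 7 (replace(1, 'a')): offset=0, physical=[p,a,A,D,E,F,G,H], logical=[p,a,A,D,E,F,G,H]
After op 8 (rotate(+2)): offset=2, physical=[p,a,A,D,E,F,G,H], logical=[A,D,E,F,G,H,p,a]

Answer: H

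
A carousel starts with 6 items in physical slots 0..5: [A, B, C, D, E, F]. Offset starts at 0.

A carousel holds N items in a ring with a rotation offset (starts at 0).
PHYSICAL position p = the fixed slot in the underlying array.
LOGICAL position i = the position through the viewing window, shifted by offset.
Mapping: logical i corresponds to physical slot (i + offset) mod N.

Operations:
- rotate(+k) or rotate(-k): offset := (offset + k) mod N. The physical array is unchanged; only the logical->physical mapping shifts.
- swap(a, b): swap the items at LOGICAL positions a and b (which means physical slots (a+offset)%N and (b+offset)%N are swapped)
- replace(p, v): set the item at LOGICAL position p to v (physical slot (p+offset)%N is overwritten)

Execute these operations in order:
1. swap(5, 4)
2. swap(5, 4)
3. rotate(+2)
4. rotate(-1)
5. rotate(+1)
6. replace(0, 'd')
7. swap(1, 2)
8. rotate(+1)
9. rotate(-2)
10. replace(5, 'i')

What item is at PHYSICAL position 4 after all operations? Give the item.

Answer: D

Derivation:
After op 1 (swap(5, 4)): offset=0, physical=[A,B,C,D,F,E], logical=[A,B,C,D,F,E]
After op 2 (swap(5, 4)): offset=0, physical=[A,B,C,D,E,F], logical=[A,B,C,D,E,F]
After op 3 (rotate(+2)): offset=2, physical=[A,B,C,D,E,F], logical=[C,D,E,F,A,B]
After op 4 (rotate(-1)): offset=1, physical=[A,B,C,D,E,F], logical=[B,C,D,E,F,A]
After op 5 (rotate(+1)): offset=2, physical=[A,B,C,D,E,F], logical=[C,D,E,F,A,B]
After op 6 (replace(0, 'd')): offset=2, physical=[A,B,d,D,E,F], logical=[d,D,E,F,A,B]
After op 7 (swap(1, 2)): offset=2, physical=[A,B,d,E,D,F], logical=[d,E,D,F,A,B]
After op 8 (rotate(+1)): offset=3, physical=[A,B,d,E,D,F], logical=[E,D,F,A,B,d]
After op 9 (rotate(-2)): offset=1, physical=[A,B,d,E,D,F], logical=[B,d,E,D,F,A]
After op 10 (replace(5, 'i')): offset=1, physical=[i,B,d,E,D,F], logical=[B,d,E,D,F,i]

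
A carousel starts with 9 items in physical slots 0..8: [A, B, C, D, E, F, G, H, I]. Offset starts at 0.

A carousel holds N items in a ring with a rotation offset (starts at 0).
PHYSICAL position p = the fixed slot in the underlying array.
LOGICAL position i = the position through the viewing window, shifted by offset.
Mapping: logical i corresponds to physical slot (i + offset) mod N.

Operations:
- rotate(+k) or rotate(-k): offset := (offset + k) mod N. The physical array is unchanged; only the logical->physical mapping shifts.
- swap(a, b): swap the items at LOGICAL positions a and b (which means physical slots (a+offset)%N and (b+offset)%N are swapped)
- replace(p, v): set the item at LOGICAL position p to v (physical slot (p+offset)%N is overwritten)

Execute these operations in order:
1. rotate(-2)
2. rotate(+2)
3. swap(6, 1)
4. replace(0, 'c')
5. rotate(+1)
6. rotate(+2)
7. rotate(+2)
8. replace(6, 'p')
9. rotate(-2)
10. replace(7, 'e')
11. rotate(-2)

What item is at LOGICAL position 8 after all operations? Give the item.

After op 1 (rotate(-2)): offset=7, physical=[A,B,C,D,E,F,G,H,I], logical=[H,I,A,B,C,D,E,F,G]
After op 2 (rotate(+2)): offset=0, physical=[A,B,C,D,E,F,G,H,I], logical=[A,B,C,D,E,F,G,H,I]
After op 3 (swap(6, 1)): offset=0, physical=[A,G,C,D,E,F,B,H,I], logical=[A,G,C,D,E,F,B,H,I]
After op 4 (replace(0, 'c')): offset=0, physical=[c,G,C,D,E,F,B,H,I], logical=[c,G,C,D,E,F,B,H,I]
After op 5 (rotate(+1)): offset=1, physical=[c,G,C,D,E,F,B,H,I], logical=[G,C,D,E,F,B,H,I,c]
After op 6 (rotate(+2)): offset=3, physical=[c,G,C,D,E,F,B,H,I], logical=[D,E,F,B,H,I,c,G,C]
After op 7 (rotate(+2)): offset=5, physical=[c,G,C,D,E,F,B,H,I], logical=[F,B,H,I,c,G,C,D,E]
After op 8 (replace(6, 'p')): offset=5, physical=[c,G,p,D,E,F,B,H,I], logical=[F,B,H,I,c,G,p,D,E]
After op 9 (rotate(-2)): offset=3, physical=[c,G,p,D,E,F,B,H,I], logical=[D,E,F,B,H,I,c,G,p]
After op 10 (replace(7, 'e')): offset=3, physical=[c,e,p,D,E,F,B,H,I], logical=[D,E,F,B,H,I,c,e,p]
After op 11 (rotate(-2)): offset=1, physical=[c,e,p,D,E,F,B,H,I], logical=[e,p,D,E,F,B,H,I,c]

Answer: c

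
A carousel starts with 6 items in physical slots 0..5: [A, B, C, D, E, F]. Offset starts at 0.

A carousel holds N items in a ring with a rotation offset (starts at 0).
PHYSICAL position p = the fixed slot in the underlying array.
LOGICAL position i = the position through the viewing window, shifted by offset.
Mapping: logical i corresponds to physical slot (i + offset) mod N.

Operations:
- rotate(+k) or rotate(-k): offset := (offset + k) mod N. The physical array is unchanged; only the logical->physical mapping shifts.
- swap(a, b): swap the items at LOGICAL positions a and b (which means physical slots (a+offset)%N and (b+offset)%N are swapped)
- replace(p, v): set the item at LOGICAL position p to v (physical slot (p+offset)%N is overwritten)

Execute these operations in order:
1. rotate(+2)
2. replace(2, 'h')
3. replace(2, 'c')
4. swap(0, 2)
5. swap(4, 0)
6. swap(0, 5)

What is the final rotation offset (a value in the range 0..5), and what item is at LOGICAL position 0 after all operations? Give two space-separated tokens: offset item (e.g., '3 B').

Answer: 2 B

Derivation:
After op 1 (rotate(+2)): offset=2, physical=[A,B,C,D,E,F], logical=[C,D,E,F,A,B]
After op 2 (replace(2, 'h')): offset=2, physical=[A,B,C,D,h,F], logical=[C,D,h,F,A,B]
After op 3 (replace(2, 'c')): offset=2, physical=[A,B,C,D,c,F], logical=[C,D,c,F,A,B]
After op 4 (swap(0, 2)): offset=2, physical=[A,B,c,D,C,F], logical=[c,D,C,F,A,B]
After op 5 (swap(4, 0)): offset=2, physical=[c,B,A,D,C,F], logical=[A,D,C,F,c,B]
After op 6 (swap(0, 5)): offset=2, physical=[c,A,B,D,C,F], logical=[B,D,C,F,c,A]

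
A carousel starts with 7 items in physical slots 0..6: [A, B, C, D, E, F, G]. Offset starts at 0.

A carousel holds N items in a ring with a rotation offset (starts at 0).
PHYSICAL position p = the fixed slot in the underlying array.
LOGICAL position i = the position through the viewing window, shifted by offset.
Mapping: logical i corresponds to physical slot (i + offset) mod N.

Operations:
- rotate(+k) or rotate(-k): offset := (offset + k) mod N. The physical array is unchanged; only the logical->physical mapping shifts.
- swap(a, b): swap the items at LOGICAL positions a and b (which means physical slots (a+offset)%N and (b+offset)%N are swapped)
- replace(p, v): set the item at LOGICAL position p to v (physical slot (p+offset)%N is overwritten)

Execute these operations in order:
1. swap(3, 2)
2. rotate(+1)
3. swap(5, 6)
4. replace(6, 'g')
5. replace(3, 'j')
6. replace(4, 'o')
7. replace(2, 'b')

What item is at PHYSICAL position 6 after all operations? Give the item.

After op 1 (swap(3, 2)): offset=0, physical=[A,B,D,C,E,F,G], logical=[A,B,D,C,E,F,G]
After op 2 (rotate(+1)): offset=1, physical=[A,B,D,C,E,F,G], logical=[B,D,C,E,F,G,A]
After op 3 (swap(5, 6)): offset=1, physical=[G,B,D,C,E,F,A], logical=[B,D,C,E,F,A,G]
After op 4 (replace(6, 'g')): offset=1, physical=[g,B,D,C,E,F,A], logical=[B,D,C,E,F,A,g]
After op 5 (replace(3, 'j')): offset=1, physical=[g,B,D,C,j,F,A], logical=[B,D,C,j,F,A,g]
After op 6 (replace(4, 'o')): offset=1, physical=[g,B,D,C,j,o,A], logical=[B,D,C,j,o,A,g]
After op 7 (replace(2, 'b')): offset=1, physical=[g,B,D,b,j,o,A], logical=[B,D,b,j,o,A,g]

Answer: A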